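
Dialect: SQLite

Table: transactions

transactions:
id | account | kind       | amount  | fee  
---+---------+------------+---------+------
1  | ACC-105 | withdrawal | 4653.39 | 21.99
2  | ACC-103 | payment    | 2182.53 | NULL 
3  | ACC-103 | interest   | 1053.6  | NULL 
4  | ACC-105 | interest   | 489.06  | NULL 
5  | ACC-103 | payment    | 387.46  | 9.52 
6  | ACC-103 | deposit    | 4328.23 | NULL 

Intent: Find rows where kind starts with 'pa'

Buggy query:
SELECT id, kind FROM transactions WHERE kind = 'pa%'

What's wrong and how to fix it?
Bug: Wildcards only work with LIKE; '=' treats '%' as a literal character

Fix: Replace '=' with LIKE so 'pa%' is treated as a pattern

Corrected query:
SELECT id, kind FROM transactions WHERE kind LIKE 'pa%'

Result:
id | kind   
---+--------
2  | payment
5  | payment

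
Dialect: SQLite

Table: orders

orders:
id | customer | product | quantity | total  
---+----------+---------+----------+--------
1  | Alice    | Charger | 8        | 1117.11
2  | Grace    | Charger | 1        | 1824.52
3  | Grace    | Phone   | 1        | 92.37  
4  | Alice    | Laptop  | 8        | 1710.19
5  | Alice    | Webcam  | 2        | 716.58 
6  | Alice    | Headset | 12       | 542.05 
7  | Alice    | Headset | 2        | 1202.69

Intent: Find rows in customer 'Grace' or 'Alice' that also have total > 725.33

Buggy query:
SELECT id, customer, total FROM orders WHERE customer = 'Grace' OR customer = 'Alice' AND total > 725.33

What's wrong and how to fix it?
Bug: Without parentheses, AND is evaluated before OR, so the total filter only applies to the 'Alice' branch

Fix: Add parentheses around the OR so the AND applies to both alternatives

Corrected query:
SELECT id, customer, total FROM orders WHERE (customer = 'Grace' OR customer = 'Alice') AND total > 725.33

Result:
id | customer | total  
---+----------+--------
1  | Alice    | 1117.11
2  | Grace    | 1824.52
4  | Alice    | 1710.19
7  | Alice    | 1202.69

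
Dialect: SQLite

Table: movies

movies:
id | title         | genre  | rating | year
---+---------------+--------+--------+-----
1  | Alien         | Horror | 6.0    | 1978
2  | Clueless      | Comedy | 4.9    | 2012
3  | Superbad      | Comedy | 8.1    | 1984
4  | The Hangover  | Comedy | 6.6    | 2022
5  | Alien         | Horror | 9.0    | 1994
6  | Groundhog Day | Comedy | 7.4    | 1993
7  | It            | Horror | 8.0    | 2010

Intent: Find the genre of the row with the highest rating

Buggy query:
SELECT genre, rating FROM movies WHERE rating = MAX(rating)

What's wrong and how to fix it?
Bug: WHERE is evaluated per row; an aggregate over the whole table isn't defined there

Fix: Wrap MAX in a scalar subquery so WHERE compares against a single value

Corrected query:
SELECT genre, rating FROM movies WHERE rating = (SELECT MAX(rating) FROM movies)

Result:
genre  | rating
-------+-------
Horror | 9     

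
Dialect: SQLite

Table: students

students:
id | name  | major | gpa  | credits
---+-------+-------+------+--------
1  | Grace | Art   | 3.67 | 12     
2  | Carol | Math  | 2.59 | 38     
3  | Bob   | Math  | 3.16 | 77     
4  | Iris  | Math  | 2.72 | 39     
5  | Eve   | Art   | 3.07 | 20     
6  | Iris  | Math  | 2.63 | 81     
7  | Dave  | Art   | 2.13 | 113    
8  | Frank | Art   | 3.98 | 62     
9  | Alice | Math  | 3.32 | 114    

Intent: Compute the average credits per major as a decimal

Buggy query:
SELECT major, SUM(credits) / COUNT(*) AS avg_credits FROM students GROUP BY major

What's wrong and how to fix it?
Bug: SUM(credits) and COUNT(*) are both integers; the division truncates the fractional part

Fix: Multiply by 1.0 (or CAST to REAL) to force floating-point division

Corrected query:
SELECT major, SUM(credits) * 1.0 / COUNT(*) AS avg_credits FROM students GROUP BY major

Result:
major | avg_credits
------+------------
Art   | 51.75      
Math  | 69.8       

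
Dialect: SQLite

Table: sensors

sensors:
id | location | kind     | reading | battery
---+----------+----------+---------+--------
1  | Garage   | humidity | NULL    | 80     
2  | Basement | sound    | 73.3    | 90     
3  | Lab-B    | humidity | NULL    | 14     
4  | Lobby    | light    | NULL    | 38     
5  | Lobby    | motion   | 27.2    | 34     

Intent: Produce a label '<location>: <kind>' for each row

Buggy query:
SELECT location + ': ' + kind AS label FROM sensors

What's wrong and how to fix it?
Bug: SQLite uses || for string concatenation; + coerces text to numbers (yielding 0)

Fix: Replace + with || to concatenate text

Corrected query:
SELECT location || ': ' || kind AS label FROM sensors

Result:
label           
----------------
Garage: humidity
Basement: sound 
Lab-B: humidity 
Lobby: light    
Lobby: motion   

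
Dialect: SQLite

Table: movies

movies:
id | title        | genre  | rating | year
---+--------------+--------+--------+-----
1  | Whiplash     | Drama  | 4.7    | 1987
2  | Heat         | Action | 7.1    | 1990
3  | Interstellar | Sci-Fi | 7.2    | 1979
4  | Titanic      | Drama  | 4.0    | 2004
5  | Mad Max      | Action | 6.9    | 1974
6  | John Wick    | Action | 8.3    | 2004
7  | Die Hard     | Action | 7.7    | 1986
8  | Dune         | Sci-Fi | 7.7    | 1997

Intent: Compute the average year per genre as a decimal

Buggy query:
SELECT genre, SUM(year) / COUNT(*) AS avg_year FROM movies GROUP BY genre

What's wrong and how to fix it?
Bug: Both operands are integers, so '/' performs integer division and truncates

Fix: Cast one side to REAL so the division keeps the fractional part

Corrected query:
SELECT genre, SUM(year) * 1.0 / COUNT(*) AS avg_year FROM movies GROUP BY genre

Result:
genre  | avg_year
-------+---------
Action | 1988.5  
Drama  | 1995.5  
Sci-Fi | 1988    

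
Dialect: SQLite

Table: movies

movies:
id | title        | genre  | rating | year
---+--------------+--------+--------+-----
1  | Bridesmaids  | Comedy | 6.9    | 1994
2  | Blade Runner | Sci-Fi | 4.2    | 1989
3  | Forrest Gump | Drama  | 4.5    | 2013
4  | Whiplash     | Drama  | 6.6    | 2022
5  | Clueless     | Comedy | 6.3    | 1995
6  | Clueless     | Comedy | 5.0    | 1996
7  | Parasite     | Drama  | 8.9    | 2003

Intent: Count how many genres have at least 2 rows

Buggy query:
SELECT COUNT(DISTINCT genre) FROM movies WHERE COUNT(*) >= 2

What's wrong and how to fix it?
Bug: WHERE filters individual rows, not groups, so a group-level COUNT is invalid there

Fix: Use a subquery that GROUPs and filters with HAVING, then count its rows

Corrected query:
SELECT COUNT(*) FROM (SELECT genre FROM movies GROUP BY genre HAVING COUNT(*) >= 2)

Result:
COUNT(*)
--------
2       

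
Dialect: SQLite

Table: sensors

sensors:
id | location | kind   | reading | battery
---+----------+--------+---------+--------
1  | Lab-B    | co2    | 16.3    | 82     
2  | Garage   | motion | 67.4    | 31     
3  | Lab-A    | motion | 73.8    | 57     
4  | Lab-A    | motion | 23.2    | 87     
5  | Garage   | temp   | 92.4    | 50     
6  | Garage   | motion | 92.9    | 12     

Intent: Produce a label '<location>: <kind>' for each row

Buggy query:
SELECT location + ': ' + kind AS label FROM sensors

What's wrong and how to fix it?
Bug: '+' is numeric addition; on text columns SQLite converts them to 0 instead of concatenating

Fix: Use the || operator for string concatenation

Corrected query:
SELECT location || ': ' || kind AS label FROM sensors

Result:
label         
--------------
Lab-B: co2    
Garage: motion
Lab-A: motion 
Lab-A: motion 
Garage: temp  
Garage: motion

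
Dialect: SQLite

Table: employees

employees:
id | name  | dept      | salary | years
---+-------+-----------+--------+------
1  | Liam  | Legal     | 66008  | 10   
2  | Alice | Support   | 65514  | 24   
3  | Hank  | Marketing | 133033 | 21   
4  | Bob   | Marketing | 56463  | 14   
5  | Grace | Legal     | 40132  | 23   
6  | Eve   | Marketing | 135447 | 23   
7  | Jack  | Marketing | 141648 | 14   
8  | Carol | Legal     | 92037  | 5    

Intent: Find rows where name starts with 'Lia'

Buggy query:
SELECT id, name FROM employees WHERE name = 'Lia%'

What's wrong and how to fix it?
Bug: Wildcards only work with LIKE; '=' treats '%' as a literal character

Fix: Replace '=' with LIKE so 'Lia%' is treated as a pattern

Corrected query:
SELECT id, name FROM employees WHERE name LIKE 'Lia%'

Result:
id | name
---+-----
1  | Liam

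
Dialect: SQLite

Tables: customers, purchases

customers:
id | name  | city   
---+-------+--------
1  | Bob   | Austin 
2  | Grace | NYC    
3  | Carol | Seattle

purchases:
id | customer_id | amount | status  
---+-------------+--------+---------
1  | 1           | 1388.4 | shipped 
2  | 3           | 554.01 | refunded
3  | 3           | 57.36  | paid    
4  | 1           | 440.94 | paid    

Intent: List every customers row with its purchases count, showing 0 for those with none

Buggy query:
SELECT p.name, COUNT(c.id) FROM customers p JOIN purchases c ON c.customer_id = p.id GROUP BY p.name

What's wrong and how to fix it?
Bug: An inner join excludes parents with zero children

Fix: Use LEFT JOIN so parents without children still appear (COUNT(c.id) gives 0)

Corrected query:
SELECT p.name, COUNT(c.id) FROM customers p LEFT JOIN purchases c ON c.customer_id = p.id GROUP BY p.name

Result:
name  | COUNT(c.id)
------+------------
Bob   | 2          
Carol | 2          
Grace | 0          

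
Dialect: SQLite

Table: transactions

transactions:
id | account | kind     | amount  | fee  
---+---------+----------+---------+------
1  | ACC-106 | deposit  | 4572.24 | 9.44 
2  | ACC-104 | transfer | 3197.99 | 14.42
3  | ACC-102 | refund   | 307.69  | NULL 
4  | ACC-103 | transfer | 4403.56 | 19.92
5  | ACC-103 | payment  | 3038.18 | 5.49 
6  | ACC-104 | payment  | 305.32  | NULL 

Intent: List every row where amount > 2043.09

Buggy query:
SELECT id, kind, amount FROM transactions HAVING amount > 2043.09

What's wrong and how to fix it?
Bug: This is a non-aggregate query (no GROUP BY, no aggregates), so in SQLite the HAVING clause is invalid here; a row-level condition belongs in WHERE

Fix: Replace HAVING with WHERE since the condition applies to individual rows

Corrected query:
SELECT id, kind, amount FROM transactions WHERE amount > 2043.09

Result:
id | kind     | amount 
---+----------+--------
1  | deposit  | 4572.24
2  | transfer | 3197.99
4  | transfer | 4403.56
5  | payment  | 3038.18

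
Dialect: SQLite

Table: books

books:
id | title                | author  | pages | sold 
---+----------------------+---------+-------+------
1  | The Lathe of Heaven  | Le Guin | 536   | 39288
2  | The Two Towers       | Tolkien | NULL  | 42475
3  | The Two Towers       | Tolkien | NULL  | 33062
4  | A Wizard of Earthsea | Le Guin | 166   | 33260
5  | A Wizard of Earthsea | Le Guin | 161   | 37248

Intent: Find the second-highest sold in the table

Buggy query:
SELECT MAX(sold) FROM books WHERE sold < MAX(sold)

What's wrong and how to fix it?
Bug: MAX(sold) on the right of the comparison is an aggregate-in-WHERE error

Fix: Compute the overall MAX in a subquery, then take MAX of rows below it

Corrected query:
SELECT MAX(sold) FROM books WHERE sold < (SELECT MAX(sold) FROM books)

Result:
MAX(sold)
---------
39288    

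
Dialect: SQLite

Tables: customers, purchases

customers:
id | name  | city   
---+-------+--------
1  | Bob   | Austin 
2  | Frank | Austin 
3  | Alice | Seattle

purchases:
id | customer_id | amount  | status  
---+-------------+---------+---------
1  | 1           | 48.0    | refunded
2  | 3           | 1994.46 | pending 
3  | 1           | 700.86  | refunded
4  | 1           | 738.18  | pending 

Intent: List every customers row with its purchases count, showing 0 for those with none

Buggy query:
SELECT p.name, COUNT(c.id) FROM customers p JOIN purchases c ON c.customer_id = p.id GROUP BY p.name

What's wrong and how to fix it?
Bug: INNER JOIN drops customers rows that have no matching purchases rows

Fix: Use LEFT JOIN so parents without children still appear (COUNT(c.id) gives 0)

Corrected query:
SELECT p.name, COUNT(c.id) FROM customers p LEFT JOIN purchases c ON c.customer_id = p.id GROUP BY p.name

Result:
name  | COUNT(c.id)
------+------------
Alice | 1          
Bob   | 3          
Frank | 0          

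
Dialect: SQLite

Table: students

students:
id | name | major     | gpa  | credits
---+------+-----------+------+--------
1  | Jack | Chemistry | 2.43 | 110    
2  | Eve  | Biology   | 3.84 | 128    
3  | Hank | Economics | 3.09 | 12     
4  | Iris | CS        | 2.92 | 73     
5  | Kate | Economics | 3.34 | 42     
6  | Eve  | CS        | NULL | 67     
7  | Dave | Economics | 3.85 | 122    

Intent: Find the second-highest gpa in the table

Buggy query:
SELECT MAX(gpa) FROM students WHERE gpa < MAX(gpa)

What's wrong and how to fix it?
Bug: The inner MAX is an aggregate inside WHERE, which is not allowed

Fix: Compute the overall MAX in a subquery, then take MAX of rows below it

Corrected query:
SELECT MAX(gpa) FROM students WHERE gpa < (SELECT MAX(gpa) FROM students)

Result:
MAX(gpa)
--------
3.84    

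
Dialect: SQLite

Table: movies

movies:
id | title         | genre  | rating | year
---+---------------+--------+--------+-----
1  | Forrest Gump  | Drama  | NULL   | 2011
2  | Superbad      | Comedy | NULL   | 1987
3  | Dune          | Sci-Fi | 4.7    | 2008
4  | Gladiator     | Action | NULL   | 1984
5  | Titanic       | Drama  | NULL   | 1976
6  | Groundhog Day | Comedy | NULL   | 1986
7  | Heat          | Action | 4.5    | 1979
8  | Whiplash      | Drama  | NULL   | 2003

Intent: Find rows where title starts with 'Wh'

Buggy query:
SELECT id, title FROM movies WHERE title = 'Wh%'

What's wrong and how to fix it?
Bug: '=' compares the literal string including the % character; pattern matching needs LIKE

Fix: Replace '=' with LIKE so 'Wh%' is treated as a pattern

Corrected query:
SELECT id, title FROM movies WHERE title LIKE 'Wh%'

Result:
id | title   
---+---------
8  | Whiplash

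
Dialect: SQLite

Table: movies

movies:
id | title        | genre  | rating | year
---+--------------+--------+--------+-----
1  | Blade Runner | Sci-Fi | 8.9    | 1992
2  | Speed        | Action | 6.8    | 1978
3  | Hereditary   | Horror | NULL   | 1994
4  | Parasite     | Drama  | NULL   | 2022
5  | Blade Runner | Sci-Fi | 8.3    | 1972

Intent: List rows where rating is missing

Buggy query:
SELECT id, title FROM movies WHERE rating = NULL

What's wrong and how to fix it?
Bug: Comparing to NULL with '=' never matches; NULL = NULL is unknown, not true

Fix: Use IS NULL to test for NULL

Corrected query:
SELECT id, title FROM movies WHERE rating IS NULL

Result:
id | title     
---+-----------
3  | Hereditary
4  | Parasite  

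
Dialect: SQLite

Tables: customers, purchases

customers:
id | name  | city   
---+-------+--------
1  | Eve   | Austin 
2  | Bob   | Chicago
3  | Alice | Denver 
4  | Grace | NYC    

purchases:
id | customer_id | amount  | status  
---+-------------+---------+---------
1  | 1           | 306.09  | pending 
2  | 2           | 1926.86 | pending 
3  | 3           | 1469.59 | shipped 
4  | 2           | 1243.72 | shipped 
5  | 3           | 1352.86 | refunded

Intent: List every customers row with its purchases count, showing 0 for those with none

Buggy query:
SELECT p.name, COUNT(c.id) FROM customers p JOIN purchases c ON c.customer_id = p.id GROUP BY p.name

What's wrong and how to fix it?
Bug: An inner join excludes parents with zero children

Fix: Use LEFT JOIN so parents without children still appear (COUNT(c.id) gives 0)

Corrected query:
SELECT p.name, COUNT(c.id) FROM customers p LEFT JOIN purchases c ON c.customer_id = p.id GROUP BY p.name

Result:
name  | COUNT(c.id)
------+------------
Alice | 2          
Bob   | 2          
Eve   | 1          
Grace | 0          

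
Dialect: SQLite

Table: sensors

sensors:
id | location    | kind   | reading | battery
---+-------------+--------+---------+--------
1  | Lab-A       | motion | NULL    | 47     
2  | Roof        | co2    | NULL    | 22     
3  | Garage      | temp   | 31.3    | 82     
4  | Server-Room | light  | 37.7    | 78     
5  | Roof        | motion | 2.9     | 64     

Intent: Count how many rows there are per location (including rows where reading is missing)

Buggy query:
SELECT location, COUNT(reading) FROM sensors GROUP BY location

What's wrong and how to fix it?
Bug: COUNT(column) counts non-NULL values only; rows with NULL reading aren't counted

Fix: Replace COUNT(reading) with COUNT(*)

Corrected query:
SELECT location, COUNT(*) FROM sensors GROUP BY location

Result:
location    | COUNT(*)
------------+---------
Garage      | 1       
Lab-A       | 1       
Roof        | 2       
Server-Room | 1       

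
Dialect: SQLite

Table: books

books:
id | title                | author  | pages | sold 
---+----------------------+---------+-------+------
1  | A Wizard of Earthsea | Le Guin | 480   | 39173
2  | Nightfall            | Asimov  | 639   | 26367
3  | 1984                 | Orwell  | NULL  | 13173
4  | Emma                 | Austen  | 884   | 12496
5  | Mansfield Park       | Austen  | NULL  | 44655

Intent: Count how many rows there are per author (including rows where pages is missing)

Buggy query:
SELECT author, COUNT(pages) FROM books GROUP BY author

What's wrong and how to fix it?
Bug: COUNT(pages) skips NULLs, so groups with missing pages are undercounted

Fix: Use COUNT(*) to count all rows regardless of NULL

Corrected query:
SELECT author, COUNT(*) FROM books GROUP BY author

Result:
author  | COUNT(*)
--------+---------
Asimov  | 1       
Austen  | 2       
Le Guin | 1       
Orwell  | 1       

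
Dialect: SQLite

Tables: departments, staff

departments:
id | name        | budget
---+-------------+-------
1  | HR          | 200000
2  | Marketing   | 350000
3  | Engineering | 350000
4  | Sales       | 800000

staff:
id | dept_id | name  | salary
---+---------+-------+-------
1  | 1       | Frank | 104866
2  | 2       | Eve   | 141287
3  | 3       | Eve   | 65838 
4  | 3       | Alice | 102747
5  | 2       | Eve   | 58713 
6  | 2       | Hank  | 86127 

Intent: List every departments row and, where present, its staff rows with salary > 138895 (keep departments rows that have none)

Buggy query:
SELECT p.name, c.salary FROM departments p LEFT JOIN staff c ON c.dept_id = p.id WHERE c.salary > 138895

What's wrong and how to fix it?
Bug: Filtering c.salary in WHERE discards the NULL rows produced by LEFT JOIN, turning it into an inner join

Fix: Move the right-table condition into the ON clause so unmatched parents are kept

Corrected query:
SELECT p.name, c.salary FROM departments p LEFT JOIN staff c ON c.dept_id = p.id AND c.salary > 138895

Result:
name        | salary
------------+-------
HR          | NULL  
Marketing   | 141287
Engineering | NULL  
Sales       | NULL  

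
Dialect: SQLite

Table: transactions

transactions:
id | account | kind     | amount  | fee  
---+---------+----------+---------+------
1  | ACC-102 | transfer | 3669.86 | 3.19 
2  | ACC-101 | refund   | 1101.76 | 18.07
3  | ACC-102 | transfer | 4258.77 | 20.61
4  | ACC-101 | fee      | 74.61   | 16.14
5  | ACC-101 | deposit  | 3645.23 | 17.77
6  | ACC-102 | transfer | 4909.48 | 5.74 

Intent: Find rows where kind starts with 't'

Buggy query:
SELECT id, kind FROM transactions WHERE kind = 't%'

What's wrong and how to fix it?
Bug: Wildcards only work with LIKE; '=' treats '%' as a literal character

Fix: Replace '=' with LIKE so 't%' is treated as a pattern

Corrected query:
SELECT id, kind FROM transactions WHERE kind LIKE 't%'

Result:
id | kind    
---+---------
1  | transfer
3  | transfer
6  | transfer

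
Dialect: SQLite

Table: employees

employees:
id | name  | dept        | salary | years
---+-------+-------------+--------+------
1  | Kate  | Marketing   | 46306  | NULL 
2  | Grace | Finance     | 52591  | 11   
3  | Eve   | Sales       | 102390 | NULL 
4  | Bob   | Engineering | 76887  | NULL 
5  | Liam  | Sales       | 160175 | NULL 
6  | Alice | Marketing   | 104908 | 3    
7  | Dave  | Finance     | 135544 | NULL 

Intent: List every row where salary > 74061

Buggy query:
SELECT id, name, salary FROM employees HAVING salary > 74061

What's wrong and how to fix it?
Bug: This is a non-aggregate query (no GROUP BY, no aggregates), so in SQLite the HAVING clause is invalid here; a row-level condition belongs in WHERE

Fix: Replace HAVING with WHERE since the condition applies to individual rows

Corrected query:
SELECT id, name, salary FROM employees WHERE salary > 74061

Result:
id | name  | salary
---+-------+-------
3  | Eve   | 102390
4  | Bob   | 76887 
5  | Liam  | 160175
6  | Alice | 104908
7  | Dave  | 135544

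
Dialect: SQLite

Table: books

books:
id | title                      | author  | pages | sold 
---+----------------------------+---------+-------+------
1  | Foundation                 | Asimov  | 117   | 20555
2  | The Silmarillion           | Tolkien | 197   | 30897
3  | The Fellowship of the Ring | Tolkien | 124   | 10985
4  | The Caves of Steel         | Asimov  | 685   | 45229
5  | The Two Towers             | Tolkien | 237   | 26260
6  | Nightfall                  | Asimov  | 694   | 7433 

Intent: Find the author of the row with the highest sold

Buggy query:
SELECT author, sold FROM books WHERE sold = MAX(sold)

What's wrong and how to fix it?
Bug: MAX(sold) is an aggregate and cannot be used directly in WHERE

Fix: Use a subquery: WHERE sold = (SELECT MAX(sold) FROM books)

Corrected query:
SELECT author, sold FROM books WHERE sold = (SELECT MAX(sold) FROM books)

Result:
author | sold 
-------+------
Asimov | 45229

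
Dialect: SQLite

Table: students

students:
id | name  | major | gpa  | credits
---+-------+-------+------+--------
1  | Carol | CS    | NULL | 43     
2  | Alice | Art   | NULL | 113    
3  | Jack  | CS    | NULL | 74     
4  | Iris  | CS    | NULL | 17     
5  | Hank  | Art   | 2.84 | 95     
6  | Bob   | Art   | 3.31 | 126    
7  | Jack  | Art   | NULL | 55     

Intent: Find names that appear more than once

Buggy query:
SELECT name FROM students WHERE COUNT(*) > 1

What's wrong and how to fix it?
Bug: COUNT(*) is an aggregate and cannot be used in WHERE

Fix: GROUP BY name, then filter groups with HAVING COUNT(*) > 1

Corrected query:
SELECT name FROM students GROUP BY name HAVING COUNT(*) > 1

Result:
name
----
Jack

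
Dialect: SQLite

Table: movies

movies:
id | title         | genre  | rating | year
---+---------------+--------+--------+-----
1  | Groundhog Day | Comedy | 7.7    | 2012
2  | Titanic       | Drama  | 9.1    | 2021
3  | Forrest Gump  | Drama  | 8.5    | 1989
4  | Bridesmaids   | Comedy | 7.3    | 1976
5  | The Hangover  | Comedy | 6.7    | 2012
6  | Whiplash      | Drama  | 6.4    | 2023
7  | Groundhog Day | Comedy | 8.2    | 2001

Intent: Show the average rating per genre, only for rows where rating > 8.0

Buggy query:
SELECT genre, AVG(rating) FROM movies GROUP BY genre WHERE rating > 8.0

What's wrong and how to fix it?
Bug: WHERE cannot follow GROUP BY

Fix: Place WHERE between FROM and GROUP BY

Corrected query:
SELECT genre, AVG(rating) FROM movies WHERE rating > 8.0 GROUP BY genre

Result:
genre  | AVG(rating)
-------+------------
Comedy | 8.2        
Drama  | 8.8        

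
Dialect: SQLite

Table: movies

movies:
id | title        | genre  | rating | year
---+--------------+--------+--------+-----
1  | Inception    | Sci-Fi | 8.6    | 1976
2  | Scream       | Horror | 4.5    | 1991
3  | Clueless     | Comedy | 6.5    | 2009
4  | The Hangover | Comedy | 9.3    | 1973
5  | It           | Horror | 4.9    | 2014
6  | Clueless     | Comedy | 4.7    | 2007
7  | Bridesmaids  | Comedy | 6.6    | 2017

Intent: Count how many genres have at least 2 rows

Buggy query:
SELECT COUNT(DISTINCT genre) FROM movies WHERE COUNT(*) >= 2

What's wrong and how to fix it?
Bug: WHERE filters individual rows, not groups, so a group-level COUNT is invalid there

Fix: Use a subquery that GROUPs and filters with HAVING, then count its rows

Corrected query:
SELECT COUNT(*) FROM (SELECT genre FROM movies GROUP BY genre HAVING COUNT(*) >= 2)

Result:
COUNT(*)
--------
2       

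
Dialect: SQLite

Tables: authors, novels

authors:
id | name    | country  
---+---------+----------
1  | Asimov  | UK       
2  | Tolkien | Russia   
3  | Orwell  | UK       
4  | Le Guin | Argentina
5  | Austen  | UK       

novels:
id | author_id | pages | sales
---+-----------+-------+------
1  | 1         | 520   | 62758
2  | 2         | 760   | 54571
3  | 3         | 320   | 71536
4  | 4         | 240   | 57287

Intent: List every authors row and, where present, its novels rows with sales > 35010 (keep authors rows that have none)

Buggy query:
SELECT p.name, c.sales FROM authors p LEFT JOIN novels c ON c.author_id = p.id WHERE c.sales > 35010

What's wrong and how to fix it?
Bug: A WHERE condition on the right-hand table after LEFT JOIN drops unmatched parents

Fix: Put 'c.sales > 35010' in the JOIN's ON clause instead of WHERE

Corrected query:
SELECT p.name, c.sales FROM authors p LEFT JOIN novels c ON c.author_id = p.id AND c.sales > 35010

Result:
name    | sales
--------+------
Asimov  | 62758
Tolkien | 54571
Orwell  | 71536
Le Guin | 57287
Austen  | NULL 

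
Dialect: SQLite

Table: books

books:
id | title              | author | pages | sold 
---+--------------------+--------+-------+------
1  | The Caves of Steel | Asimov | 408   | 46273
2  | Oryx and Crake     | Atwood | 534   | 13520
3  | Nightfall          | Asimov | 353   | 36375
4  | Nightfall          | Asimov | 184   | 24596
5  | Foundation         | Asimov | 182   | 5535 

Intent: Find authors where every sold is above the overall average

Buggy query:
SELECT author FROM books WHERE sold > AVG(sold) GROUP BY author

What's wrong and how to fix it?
Bug: AVG() is an aggregate; it can't sit directly in WHERE

Fix: Use a subquery for AVG and a HAVING MIN(...) filter so the condition holds for every row in the group

Corrected query:
SELECT author FROM books GROUP BY author HAVING MIN(sold) > (SELECT AVG(sold) FROM books)

Result:
(no rows)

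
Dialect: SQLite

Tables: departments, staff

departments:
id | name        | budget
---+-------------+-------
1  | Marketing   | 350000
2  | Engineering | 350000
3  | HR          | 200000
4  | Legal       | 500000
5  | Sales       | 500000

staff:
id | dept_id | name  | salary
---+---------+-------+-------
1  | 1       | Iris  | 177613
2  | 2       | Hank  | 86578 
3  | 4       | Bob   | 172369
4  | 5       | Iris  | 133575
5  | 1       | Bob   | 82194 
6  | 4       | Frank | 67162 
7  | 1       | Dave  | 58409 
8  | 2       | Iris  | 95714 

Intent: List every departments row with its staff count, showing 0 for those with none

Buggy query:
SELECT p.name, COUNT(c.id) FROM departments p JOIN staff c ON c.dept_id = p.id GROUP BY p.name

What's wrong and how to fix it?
Bug: An inner join excludes parents with zero children

Fix: Use LEFT JOIN so parents without children still appear (COUNT(c.id) gives 0)

Corrected query:
SELECT p.name, COUNT(c.id) FROM departments p LEFT JOIN staff c ON c.dept_id = p.id GROUP BY p.name

Result:
name        | COUNT(c.id)
------------+------------
Engineering | 2          
HR          | 0          
Legal       | 2          
Marketing   | 3          
Sales       | 1          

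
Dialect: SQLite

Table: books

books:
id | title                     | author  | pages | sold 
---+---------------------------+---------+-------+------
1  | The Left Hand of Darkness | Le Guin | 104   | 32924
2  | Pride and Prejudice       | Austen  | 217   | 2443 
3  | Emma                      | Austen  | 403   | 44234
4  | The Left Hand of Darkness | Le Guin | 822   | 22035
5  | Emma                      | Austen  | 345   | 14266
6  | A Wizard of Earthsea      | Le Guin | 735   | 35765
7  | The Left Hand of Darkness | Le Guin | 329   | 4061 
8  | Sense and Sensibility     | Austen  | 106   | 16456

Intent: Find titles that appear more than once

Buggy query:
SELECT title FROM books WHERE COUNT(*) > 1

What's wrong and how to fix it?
Bug: WHERE can't reference COUNT(*); aggregates are computed after WHERE

Fix: Group first, then use HAVING for the count condition

Corrected query:
SELECT title FROM books GROUP BY title HAVING COUNT(*) > 1

Result:
title                    
-------------------------
Emma                     
The Left Hand of Darkness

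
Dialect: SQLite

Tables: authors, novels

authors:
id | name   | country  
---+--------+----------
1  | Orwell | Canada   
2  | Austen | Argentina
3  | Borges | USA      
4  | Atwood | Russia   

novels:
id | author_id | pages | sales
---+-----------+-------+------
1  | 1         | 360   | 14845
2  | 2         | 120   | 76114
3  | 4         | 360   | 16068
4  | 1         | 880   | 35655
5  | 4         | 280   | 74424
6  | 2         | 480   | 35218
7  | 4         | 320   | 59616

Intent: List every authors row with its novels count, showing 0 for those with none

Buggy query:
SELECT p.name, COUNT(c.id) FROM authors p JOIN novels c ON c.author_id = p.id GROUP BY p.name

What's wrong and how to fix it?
Bug: INNER JOIN drops authors rows that have no matching novels rows

Fix: Switch to LEFT JOIN to retain unmatched parent rows

Corrected query:
SELECT p.name, COUNT(c.id) FROM authors p LEFT JOIN novels c ON c.author_id = p.id GROUP BY p.name

Result:
name   | COUNT(c.id)
-------+------------
Atwood | 3          
Austen | 2          
Borges | 0          
Orwell | 2          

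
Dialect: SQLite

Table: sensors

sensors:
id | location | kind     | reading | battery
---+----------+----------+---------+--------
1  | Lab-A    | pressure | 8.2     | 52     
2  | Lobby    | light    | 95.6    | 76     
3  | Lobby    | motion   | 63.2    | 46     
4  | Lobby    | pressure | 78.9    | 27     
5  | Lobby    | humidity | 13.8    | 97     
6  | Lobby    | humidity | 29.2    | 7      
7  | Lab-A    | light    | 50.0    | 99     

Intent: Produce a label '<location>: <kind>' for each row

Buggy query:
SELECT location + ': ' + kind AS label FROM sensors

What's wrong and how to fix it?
Bug: SQLite uses || for string concatenation; + coerces text to numbers (yielding 0)

Fix: Replace + with || to concatenate text

Corrected query:
SELECT location || ': ' || kind AS label FROM sensors

Result:
label          
---------------
Lab-A: pressure
Lobby: light   
Lobby: motion  
Lobby: pressure
Lobby: humidity
Lobby: humidity
Lab-A: light   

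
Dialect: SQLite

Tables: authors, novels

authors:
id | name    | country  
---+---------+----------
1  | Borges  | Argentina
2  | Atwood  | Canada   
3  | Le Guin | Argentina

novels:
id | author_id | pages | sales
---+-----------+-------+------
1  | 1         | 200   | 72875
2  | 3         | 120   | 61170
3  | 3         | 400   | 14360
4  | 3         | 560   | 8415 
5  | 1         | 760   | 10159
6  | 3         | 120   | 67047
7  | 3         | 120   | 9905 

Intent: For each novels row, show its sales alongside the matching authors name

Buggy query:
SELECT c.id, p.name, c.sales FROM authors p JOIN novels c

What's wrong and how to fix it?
Bug: Missing join condition: each novels row is matched to all authors rows instead of just its own

Fix: Specify the join condition linking the foreign key to the parent id

Corrected query:
SELECT c.id, p.name, c.sales FROM authors p JOIN novels c ON c.author_id = p.id

Result:
id | name    | sales
---+---------+------
1  | Borges  | 72875
2  | Le Guin | 61170
3  | Le Guin | 14360
4  | Le Guin | 8415 
5  | Borges  | 10159
6  | Le Guin | 67047
7  | Le Guin | 9905 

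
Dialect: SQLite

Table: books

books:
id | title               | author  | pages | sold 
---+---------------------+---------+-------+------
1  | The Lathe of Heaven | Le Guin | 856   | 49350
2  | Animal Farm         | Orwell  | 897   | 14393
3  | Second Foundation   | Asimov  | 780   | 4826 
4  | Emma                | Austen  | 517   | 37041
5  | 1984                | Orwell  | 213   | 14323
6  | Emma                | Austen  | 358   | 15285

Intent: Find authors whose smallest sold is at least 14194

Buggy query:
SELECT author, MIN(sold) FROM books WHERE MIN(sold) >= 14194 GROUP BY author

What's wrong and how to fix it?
Bug: MIN() in WHERE is a misuse of aggregate

Fix: Use HAVING for the per-group MIN condition

Corrected query:
SELECT author, MIN(sold) FROM books GROUP BY author HAVING MIN(sold) >= 14194

Result:
author  | MIN(sold)
--------+----------
Austen  | 15285    
Le Guin | 49350    
Orwell  | 14323    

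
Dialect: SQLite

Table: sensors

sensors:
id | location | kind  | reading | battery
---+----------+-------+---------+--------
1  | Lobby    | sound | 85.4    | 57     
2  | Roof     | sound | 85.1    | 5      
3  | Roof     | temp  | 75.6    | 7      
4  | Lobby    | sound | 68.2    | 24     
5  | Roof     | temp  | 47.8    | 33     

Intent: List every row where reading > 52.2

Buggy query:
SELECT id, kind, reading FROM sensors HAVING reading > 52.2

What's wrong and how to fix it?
Bug: HAVING filters the output of aggregation, but this query has no GROUP BY and no aggregate functions, so SQLite rejects it (HAVING clause on a non-aggregate query); the condition here is per row

Fix: Replace HAVING with WHERE since the condition applies to individual rows

Corrected query:
SELECT id, kind, reading FROM sensors WHERE reading > 52.2

Result:
id | kind  | reading
---+-------+--------
1  | sound | 85.4   
2  | sound | 85.1   
3  | temp  | 75.6   
4  | sound | 68.2   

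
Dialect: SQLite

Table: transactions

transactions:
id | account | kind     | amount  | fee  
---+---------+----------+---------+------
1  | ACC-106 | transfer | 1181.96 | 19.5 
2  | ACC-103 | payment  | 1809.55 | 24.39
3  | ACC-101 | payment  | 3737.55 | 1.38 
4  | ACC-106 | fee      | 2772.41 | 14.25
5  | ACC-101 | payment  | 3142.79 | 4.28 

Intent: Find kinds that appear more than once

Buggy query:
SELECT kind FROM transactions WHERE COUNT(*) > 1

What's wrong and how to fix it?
Bug: WHERE can't reference COUNT(*); aggregates are computed after WHERE

Fix: Group first, then use HAVING for the count condition

Corrected query:
SELECT kind FROM transactions GROUP BY kind HAVING COUNT(*) > 1

Result:
kind   
-------
payment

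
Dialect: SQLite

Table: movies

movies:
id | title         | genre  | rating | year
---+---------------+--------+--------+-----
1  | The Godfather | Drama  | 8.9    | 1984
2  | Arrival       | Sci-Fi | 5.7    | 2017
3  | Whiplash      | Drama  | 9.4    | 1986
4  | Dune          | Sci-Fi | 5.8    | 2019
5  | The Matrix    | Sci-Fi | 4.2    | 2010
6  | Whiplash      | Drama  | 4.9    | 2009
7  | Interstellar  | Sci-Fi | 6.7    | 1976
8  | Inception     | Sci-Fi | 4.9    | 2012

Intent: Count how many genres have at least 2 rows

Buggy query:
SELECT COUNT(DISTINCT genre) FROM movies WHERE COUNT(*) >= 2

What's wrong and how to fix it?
Bug: WHERE filters individual rows, not groups, so a group-level COUNT is invalid there

Fix: Use a subquery that GROUPs and filters with HAVING, then count its rows

Corrected query:
SELECT COUNT(*) FROM (SELECT genre FROM movies GROUP BY genre HAVING COUNT(*) >= 2)

Result:
COUNT(*)
--------
2       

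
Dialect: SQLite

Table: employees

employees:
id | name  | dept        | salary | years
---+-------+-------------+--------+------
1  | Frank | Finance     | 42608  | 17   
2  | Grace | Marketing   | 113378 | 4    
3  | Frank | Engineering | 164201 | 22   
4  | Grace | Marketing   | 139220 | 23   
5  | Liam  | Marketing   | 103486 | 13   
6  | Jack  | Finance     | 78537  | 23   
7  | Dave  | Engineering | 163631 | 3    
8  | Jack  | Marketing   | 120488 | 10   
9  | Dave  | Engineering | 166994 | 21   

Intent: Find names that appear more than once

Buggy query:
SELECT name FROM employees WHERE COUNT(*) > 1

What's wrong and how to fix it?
Bug: COUNT(*) is an aggregate and cannot be used in WHERE

Fix: Group first, then use HAVING for the count condition

Corrected query:
SELECT name FROM employees GROUP BY name HAVING COUNT(*) > 1

Result:
name 
-----
Dave 
Frank
Grace
Jack 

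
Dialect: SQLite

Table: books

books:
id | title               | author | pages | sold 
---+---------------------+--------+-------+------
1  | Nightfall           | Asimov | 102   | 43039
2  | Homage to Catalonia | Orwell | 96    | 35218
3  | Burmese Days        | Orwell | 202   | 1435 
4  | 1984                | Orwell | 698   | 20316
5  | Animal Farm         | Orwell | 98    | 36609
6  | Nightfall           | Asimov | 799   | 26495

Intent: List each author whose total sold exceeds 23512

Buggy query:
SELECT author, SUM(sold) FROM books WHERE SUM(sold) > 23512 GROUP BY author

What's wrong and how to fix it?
Bug: SUM(sold) is an aggregate, but WHERE filters rows before aggregation

Fix: Move the aggregate condition to a HAVING clause

Corrected query:
SELECT author, SUM(sold) FROM books GROUP BY author HAVING SUM(sold) > 23512

Result:
author | SUM(sold)
-------+----------
Asimov | 69534    
Orwell | 93578    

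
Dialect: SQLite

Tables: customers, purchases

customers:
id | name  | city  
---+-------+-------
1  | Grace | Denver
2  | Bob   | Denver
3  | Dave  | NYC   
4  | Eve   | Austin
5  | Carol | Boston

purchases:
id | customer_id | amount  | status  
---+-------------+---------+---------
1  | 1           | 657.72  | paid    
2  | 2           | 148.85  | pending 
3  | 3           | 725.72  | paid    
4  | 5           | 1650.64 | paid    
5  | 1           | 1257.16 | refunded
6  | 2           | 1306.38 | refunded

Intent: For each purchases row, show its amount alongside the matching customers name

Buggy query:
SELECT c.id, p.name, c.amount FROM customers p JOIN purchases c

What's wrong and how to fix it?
Bug: JOIN with no ON clause produces a cartesian product; every purchases row pairs with every customers row

Fix: Add ON c.customer_id = p.id to the JOIN

Corrected query:
SELECT c.id, p.name, c.amount FROM customers p JOIN purchases c ON c.customer_id = p.id

Result:
id | name  | amount 
---+-------+--------
1  | Grace | 657.72 
2  | Bob   | 148.85 
3  | Dave  | 725.72 
4  | Carol | 1650.64
5  | Grace | 1257.16
6  | Bob   | 1306.38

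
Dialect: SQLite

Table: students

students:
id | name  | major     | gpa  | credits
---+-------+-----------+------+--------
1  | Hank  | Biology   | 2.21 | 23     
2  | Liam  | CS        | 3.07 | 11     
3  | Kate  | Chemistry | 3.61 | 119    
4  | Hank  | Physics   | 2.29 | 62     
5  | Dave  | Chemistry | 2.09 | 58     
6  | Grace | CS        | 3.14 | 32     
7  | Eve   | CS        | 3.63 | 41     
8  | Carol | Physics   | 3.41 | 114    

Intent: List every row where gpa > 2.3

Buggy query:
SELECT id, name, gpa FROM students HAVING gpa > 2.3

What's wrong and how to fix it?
Bug: This is a non-aggregate query (no GROUP BY, no aggregates), so in SQLite the HAVING clause is invalid here; a row-level condition belongs in WHERE

Fix: Replace HAVING with WHERE since the condition applies to individual rows

Corrected query:
SELECT id, name, gpa FROM students WHERE gpa > 2.3

Result:
id | name  | gpa 
---+-------+-----
2  | Liam  | 3.07
3  | Kate  | 3.61
6  | Grace | 3.14
7  | Eve   | 3.63
8  | Carol | 3.41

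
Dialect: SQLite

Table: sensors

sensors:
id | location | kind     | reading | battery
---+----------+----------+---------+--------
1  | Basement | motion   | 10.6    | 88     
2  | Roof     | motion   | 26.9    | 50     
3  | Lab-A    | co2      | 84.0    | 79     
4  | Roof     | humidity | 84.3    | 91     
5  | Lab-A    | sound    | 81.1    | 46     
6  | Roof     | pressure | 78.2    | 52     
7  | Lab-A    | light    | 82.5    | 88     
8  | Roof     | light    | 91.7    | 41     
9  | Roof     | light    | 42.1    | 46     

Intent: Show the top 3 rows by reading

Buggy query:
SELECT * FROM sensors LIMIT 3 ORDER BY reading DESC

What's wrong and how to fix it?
Bug: ORDER BY cannot follow LIMIT; LIMIT is the final clause

Fix: Sort with ORDER BY, then apply LIMIT

Corrected query:
SELECT * FROM sensors ORDER BY reading DESC LIMIT 3

Result:
id | location | kind     | reading | battery
---+----------+----------+---------+--------
8  | Roof     | light    | 91.7    | 41     
4  | Roof     | humidity | 84.3    | 91     
3  | Lab-A    | co2      | 84      | 79     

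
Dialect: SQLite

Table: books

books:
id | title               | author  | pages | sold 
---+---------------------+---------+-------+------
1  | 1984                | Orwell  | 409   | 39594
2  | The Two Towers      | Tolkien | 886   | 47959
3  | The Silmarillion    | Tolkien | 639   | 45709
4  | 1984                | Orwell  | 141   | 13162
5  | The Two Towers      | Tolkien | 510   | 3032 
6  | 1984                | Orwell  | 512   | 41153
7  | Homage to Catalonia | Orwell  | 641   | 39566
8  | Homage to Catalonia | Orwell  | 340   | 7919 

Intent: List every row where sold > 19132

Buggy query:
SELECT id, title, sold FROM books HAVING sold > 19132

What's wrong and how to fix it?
Bug: HAVING filters the output of aggregation, but this query has no GROUP BY and no aggregate functions, so SQLite rejects it (HAVING clause on a non-aggregate query); the condition here is per row

Fix: Replace HAVING with WHERE since the condition applies to individual rows

Corrected query:
SELECT id, title, sold FROM books WHERE sold > 19132

Result:
id | title               | sold 
---+---------------------+------
1  | 1984                | 39594
2  | The Two Towers      | 47959
3  | The Silmarillion    | 45709
6  | 1984                | 41153
7  | Homage to Catalonia | 39566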